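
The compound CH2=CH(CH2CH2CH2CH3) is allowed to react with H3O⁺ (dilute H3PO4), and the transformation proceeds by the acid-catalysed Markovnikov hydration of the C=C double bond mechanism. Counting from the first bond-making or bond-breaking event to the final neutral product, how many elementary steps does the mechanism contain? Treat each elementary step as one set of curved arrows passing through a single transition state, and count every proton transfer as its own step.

Step 1: Electrophilic addition begins with the π(C=C) electrons forming a bond to the proton of H3O⁺. Following Markovnikov's rule, the resulting cation is secondary. H2O is released.
(No 1,2-shift: no single shift to an adjacent carbon would give a more stable cation.)
Step 2: Water acts as the nucleophile: an oxygen lone pair bonds to the cationic carbon, giving an oxonium-ion intermediate.
Step 3: Proton transfer from the O–H of the oxonium ion to H2O completes the catalytic cycle and yields the alcohol.
Total: 3 elementary steps.

3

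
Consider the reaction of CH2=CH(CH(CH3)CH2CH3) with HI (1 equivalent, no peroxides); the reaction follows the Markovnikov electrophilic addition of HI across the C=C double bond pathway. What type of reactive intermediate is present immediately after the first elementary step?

Step 1: Protonation of the alkene by HI: the π bond acts as the nucleophile and picks up H⁺, giving the more stable (Markovnikov) secondary carbocation. The H–I bond breaks heterolytically, releasing I⁻.
After step 1 the species present is a secondary carbocation.

secondary carbocation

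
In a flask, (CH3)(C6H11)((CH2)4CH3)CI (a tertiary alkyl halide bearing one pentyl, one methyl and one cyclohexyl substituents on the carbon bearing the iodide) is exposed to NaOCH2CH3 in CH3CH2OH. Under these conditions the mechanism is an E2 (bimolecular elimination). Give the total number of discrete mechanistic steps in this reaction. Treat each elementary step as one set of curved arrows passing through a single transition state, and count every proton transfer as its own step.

1

Step 1: In one step, CH3CH2O⁻ pulls off a β-proton, the C–I bond cleaves, and a C=C double bond forms between the α- and β-carbons (E2, anti elimination).
Total: 1 elementary step.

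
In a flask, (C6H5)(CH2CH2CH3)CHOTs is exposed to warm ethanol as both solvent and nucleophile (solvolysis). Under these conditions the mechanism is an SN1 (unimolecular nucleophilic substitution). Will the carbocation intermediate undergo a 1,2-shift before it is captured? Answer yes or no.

no

The first-formed carbocation is secondary.
No single 1,2-shift to an adjacent carbon would produce a more-substituted cation than the one already present, so no rearrangement occurs.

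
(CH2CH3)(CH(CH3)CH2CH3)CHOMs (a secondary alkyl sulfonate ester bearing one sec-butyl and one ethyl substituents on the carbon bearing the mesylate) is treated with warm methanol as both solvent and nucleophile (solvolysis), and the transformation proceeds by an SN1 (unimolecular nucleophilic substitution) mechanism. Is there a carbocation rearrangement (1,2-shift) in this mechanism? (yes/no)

yes

The first-formed carbocation is secondary.
The adjacent sec-butyl carbon already bears 2 other carbon substituents and has a hydrogen to migrate; after a 1,2-hydride shift from that carbon the positive charge sits on a tertiary centre.
Tertiary is more stable than secondary, so the shift occurs.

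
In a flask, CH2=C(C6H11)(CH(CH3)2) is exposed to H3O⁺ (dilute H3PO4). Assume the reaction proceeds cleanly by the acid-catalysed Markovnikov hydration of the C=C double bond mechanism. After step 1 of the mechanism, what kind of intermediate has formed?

tertiary carbocation

Step 1: Protonation of the alkene by H3O⁺: the π bond acts as the nucleophile and picks up H⁺, giving the more stable (Markovnikov) tertiary carbocation. H2O is released.
After step 1 the species present is a tertiary carbocation.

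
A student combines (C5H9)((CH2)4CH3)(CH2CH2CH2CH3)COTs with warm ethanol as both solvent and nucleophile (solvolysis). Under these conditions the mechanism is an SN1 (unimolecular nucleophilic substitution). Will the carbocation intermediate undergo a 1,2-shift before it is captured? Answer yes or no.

The first-formed carbocation is tertiary.
No single 1,2-shift to an adjacent carbon would produce a more-substituted cation than the one already present, so no rearrangement occurs.

no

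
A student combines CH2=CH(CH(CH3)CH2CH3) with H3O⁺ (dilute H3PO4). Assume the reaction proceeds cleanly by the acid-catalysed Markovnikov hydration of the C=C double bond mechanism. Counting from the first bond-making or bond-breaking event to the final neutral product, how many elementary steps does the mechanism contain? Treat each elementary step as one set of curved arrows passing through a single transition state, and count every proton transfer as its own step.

4

Step 1: The π electrons of the C=C bond attack a proton of H3O⁺; Markovnikov addition places the new C–H on the less-substituted alkene carbon, so the positive charge ends up on the more-substituted carbon — a secondary carbocation. H2O is released.
Step 2: A 1,2-hydride shift from the adjacent sec-butyl carbon moves the positive charge from the secondary centre to an adjacent carbon, generating a more stable tertiary carbocation.
Step 3: Nucleophilic capture of the cation by H2O produces the protonated alcohol (an oxonium ion).
Step 4: Proton transfer from the O–H of the oxonium ion to H2O completes the catalytic cycle and yields the alcohol.
Total: 4 elementary steps.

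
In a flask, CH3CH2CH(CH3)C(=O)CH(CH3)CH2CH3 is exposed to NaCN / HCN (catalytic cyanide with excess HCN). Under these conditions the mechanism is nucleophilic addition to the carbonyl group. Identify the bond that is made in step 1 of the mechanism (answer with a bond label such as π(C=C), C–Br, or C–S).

Step 1: Nucleophilic addition: CN⁻ adds to the carbonyl carbon, pushing the π(C=O) electron pair onto oxygen and giving a tetrahedral alkoxide.
The bond formed in this step is the C–C bond.

C–C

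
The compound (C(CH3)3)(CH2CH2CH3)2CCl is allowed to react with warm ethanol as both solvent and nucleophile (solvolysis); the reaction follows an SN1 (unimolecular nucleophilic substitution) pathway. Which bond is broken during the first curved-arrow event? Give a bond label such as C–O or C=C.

Step 1: The C–Cl bond breaks with both electrons going to the chloride; Cl⁻ leaves and a tertiary carbocation remains.
The bond broken in this step is the C–Cl bond.

C–Cl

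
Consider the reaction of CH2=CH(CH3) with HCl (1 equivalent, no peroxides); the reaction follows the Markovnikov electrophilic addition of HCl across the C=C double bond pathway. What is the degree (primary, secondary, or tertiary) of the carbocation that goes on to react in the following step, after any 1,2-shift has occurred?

Step 1: The π electrons of the C=C bond attack a proton of HCl; Markovnikov addition places the new C–H on the less-substituted alkene carbon, so the positive charge ends up on the more-substituted carbon — a secondary carbocation. The H–Cl bond breaks heterolytically, releasing Cl⁻.
No single 1,2-shift to an adjacent carbon would give a more-substituted cation, so no rearrangement occurs.

secondary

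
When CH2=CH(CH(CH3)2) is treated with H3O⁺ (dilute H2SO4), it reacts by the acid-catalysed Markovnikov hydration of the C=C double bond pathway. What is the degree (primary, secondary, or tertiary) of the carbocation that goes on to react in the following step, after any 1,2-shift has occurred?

Step 1: Protonation of the alkene by H3O⁺: the π bond acts as the nucleophile and picks up H⁺, giving the more stable (Markovnikov) secondary carbocation. H2O is released.
Step 2: A 1,2-hydride shift from the adjacent isopropyl carbon moves the positive charge from the secondary centre to an adjacent carbon, generating a more stable tertiary carbocation.
The cation rearranges from secondary to tertiary via a 1,2-hydride shift from the adjacent isopropyl carbon; the tertiary cation is what reacts next.

tertiary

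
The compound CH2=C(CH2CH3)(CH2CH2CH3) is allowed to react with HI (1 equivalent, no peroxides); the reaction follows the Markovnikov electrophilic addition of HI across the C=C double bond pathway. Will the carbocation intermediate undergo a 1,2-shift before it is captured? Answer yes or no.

The first-formed carbocation is tertiary.
No single 1,2-shift to an adjacent carbon would produce a more-substituted cation than the one already present, so no rearrangement occurs.

no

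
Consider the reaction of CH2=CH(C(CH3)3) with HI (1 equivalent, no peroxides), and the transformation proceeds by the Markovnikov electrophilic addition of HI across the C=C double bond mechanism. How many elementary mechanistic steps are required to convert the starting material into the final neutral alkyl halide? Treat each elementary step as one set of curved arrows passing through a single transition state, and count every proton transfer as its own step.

Step 1: Electrophilic addition begins with the π(C=C) electrons forming a bond to the proton of HI. Following Markovnikov's rule, the resulting cation is secondary. The H–I bond breaks heterolytically, releasing I⁻.
Step 2: A 1,2-methyl shift from the adjacent tert-butyl carbon moves the positive charge from the secondary centre to an adjacent carbon, generating a more stable tertiary carbocation.
Step 3: Nucleophilic attack by I⁻ on the carbocation completes the addition, giving R–I.
Total: 3 elementary steps.

3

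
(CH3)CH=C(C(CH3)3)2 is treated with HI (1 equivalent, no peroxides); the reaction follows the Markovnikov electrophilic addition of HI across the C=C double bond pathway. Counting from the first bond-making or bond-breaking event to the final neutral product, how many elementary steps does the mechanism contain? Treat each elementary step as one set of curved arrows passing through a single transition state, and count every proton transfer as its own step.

Step 1: Electrophilic addition begins with the π(C=C) electrons forming a bond to the proton of HI. Following Markovnikov's rule, the resulting cation is tertiary. The H–I bond breaks heterolytically, releasing I⁻.
(No 1,2-shift: no single shift to an adjacent carbon would give a more stable cation.)
Step 2: The I⁻ anion donates a lone pair to the carbocation, forming the new C–I σ-bond and giving the neutral alkyl halide.
Total: 2 elementary steps.

2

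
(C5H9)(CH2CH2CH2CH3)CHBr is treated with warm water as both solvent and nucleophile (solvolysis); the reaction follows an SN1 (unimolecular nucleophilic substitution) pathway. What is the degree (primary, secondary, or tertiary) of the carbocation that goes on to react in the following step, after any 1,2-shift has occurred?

tertiary

Step 1: Unassisted departure of Br⁻ (taking the C–Br bonding pair) generates a secondary carbocation.
Step 2: A hydride (H with its bonding pair) migrates from the adjacent cyclopentyl carbon to the cationic centre — a 1,2-hydride shift — upgrading the secondary cation to a tertiary one.
The cation rearranges from secondary to tertiary via a 1,2-hydride shift from the adjacent cyclopentyl carbon; the tertiary cation is what reacts next.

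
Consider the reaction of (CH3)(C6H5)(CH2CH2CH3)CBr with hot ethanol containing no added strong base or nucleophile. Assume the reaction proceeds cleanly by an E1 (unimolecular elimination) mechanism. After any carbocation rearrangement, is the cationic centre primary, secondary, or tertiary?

Step 1: Unassisted departure of Br⁻ (taking the C–Br bonding pair) generates a tertiary carbocation.
No single 1,2-shift to an adjacent carbon would give a more-substituted cation, so no rearrangement occurs.

tertiary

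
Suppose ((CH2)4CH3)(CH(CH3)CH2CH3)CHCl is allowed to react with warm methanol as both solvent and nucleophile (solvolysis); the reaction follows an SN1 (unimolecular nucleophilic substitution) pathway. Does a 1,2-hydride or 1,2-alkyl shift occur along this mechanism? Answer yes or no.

yes

The first-formed carbocation is secondary.
The adjacent sec-butyl carbon already bears 2 other carbon substituents and has a hydrogen to migrate; after a 1,2-hydride shift from that carbon the positive charge sits on a tertiary centre.
Tertiary is more stable than secondary, so the shift occurs.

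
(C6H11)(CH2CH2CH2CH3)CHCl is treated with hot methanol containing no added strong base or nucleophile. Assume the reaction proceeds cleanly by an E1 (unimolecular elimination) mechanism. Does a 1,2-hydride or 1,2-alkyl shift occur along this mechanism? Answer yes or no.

The first-formed carbocation is secondary.
The adjacent cyclohexyl carbon already bears 2 other carbon substituents and has a hydrogen to migrate; after a 1,2-hydride shift from that carbon the positive charge sits on a tertiary centre.
Tertiary is more stable than secondary, so the shift occurs.

yes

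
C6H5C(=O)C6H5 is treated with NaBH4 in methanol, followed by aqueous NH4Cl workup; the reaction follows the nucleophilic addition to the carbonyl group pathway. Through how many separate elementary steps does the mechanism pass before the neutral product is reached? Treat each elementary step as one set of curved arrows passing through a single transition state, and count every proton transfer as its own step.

2

Step 1: A lone pair / filled orbital on H⁻ (delivered from BH4⁻) attacks the electrophilic carbonyl carbon; the π(C=O) electrons shift onto oxygen, producing a tetrahedral alkoxide intermediate.
Step 2: Protonation of the alkoxide by aqueous NH4Cl workup furnishes an alcohol.
Total: 2 elementary steps.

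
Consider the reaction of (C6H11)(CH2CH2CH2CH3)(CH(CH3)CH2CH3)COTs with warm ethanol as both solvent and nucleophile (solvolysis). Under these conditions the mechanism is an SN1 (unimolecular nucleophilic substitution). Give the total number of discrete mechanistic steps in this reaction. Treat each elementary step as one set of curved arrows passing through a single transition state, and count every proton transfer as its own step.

Step 1: Unassisted departure of TsO⁻ (taking the C–O bonding pair) generates a tertiary carbocation.
(No 1,2-shift: no single shift to an adjacent carbon would give a more stable cation.)
Step 2: Nucleophilic capture: the oxygen of CH3CH2OH bonds to the cationic carbon, producing an oxonium-ion intermediate.
Step 3: Deprotonation of the oxonium oxygen by solvent ethanol yields the neutral ether.
Total: 3 elementary steps.

3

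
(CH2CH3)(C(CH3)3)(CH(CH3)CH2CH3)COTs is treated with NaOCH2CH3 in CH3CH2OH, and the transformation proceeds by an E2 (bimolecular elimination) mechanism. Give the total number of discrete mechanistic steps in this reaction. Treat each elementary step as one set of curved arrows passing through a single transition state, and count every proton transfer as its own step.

Step 1: Concerted anti-periplanar elimination: CH3CH2O⁻ abstracts a β-H while TsO⁻ leaves, and the C–H electrons become the new C=C π bond — all in a single transition state.
Total: 1 elementary step.

1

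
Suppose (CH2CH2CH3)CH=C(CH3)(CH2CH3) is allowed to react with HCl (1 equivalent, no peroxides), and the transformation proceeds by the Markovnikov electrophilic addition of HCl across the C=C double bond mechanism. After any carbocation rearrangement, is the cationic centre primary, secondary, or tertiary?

Step 1: Protonation of the alkene by HCl: the π bond acts as the nucleophile and picks up H⁺, giving the more stable (Markovnikov) tertiary carbocation. The H–Cl bond breaks heterolytically, releasing Cl⁻.
No single 1,2-shift to an adjacent carbon would give a more-substituted cation, so no rearrangement occurs.

tertiary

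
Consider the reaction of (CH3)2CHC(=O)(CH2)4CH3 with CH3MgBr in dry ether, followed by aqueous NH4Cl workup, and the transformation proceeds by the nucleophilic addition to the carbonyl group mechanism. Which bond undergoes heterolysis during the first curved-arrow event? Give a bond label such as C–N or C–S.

π(C=O)

Step 1: the carbanion-like carbon of CH3MgBr attacks the sp² carbonyl carbon; the C=O π bond breaks and the electrons end up as a lone pair on the alkoxide oxygen of the tetrahedral intermediate.
The bond broken in this step is the π(C=O) bond.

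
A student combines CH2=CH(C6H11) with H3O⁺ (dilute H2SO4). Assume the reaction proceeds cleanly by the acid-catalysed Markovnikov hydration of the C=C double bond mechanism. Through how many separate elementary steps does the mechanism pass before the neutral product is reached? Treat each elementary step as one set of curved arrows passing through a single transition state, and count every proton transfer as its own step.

Step 1: Electrophilic addition begins with the π(C=C) electrons forming a bond to the proton of H3O⁺. Following Markovnikov's rule, the resulting cation is secondary. H2O is released.
Step 2: A hydride (H with its bonding pair) migrates from the adjacent cyclohexyl carbon to the cationic centre — a 1,2-hydride shift — upgrading the secondary cation to a tertiary one.
Step 3: Water acts as the nucleophile: an oxygen lone pair bonds to the cationic carbon, giving an oxonium-ion intermediate.
Step 4: H2O removes a proton from the oxonium oxygen, regenerating H3O⁺ and giving the neutral alcohol.
Total: 4 elementary steps.

4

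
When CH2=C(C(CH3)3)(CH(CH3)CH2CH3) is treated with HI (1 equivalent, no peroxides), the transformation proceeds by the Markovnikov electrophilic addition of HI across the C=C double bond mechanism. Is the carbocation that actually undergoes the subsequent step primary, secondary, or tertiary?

Step 1: Protonation of the alkene by HI: the π bond acts as the nucleophile and picks up H⁺, giving the more stable (Markovnikov) tertiary carbocation. The H–I bond breaks heterolytically, releasing I⁻.
No single 1,2-shift to an adjacent carbon would give a more-substituted cation, so no rearrangement occurs.

tertiary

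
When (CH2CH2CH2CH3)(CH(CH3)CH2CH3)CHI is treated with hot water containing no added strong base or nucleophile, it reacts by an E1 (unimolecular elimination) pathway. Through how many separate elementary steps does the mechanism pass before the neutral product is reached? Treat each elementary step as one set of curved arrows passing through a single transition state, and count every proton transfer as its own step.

3

Step 1: The C–I bond breaks with both electrons going to the iodide; I⁻ leaves and a secondary carbocation remains.
Step 2: Carbocation rearrangement: a 1,2-hydride shift from the adjacent sec-butyl carbon converts the initially-formed secondary cation into the more stable tertiary cation.
Step 3: Loss of a β-proton to a water molecule of the solvent: the C–H bonding pair collapses toward the cationic carbon to form the C=C π bond, yielding the alkene.
Total: 3 elementary steps.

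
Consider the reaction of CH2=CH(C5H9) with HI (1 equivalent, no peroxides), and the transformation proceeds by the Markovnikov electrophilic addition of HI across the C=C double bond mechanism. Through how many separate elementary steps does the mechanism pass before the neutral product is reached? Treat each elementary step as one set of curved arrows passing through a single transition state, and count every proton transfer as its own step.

3

Step 1: Protonation of the alkene by HI: the π bond acts as the nucleophile and picks up H⁺, giving the more stable (Markovnikov) secondary carbocation. The H–I bond breaks heterolytically, releasing I⁻.
Step 2: Carbocation rearrangement: a 1,2-hydride shift from the adjacent cyclopentyl carbon converts the initially-formed secondary cation into the more stable tertiary cation.
Step 3: The I⁻ anion donates a lone pair to the carbocation, forming the new C–I σ-bond and giving the neutral alkyl halide.
Total: 3 elementary steps.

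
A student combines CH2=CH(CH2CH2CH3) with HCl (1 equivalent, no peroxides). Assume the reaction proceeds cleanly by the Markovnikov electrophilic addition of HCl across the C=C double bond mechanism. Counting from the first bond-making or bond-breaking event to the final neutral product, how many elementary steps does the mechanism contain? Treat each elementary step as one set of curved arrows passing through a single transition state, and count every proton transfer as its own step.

2

Step 1: The π electrons of the C=C bond attack a proton of HCl; Markovnikov addition places the new C–H on the less-substituted alkene carbon, so the positive charge ends up on the more-substituted carbon — a secondary carbocation. The H–Cl bond breaks heterolytically, releasing Cl⁻.
(No 1,2-shift: no single shift to an adjacent carbon would give a more stable cation.)
Step 2: Nucleophilic attack by Cl⁻ on the carbocation completes the addition, giving R–Cl.
Total: 2 elementary steps.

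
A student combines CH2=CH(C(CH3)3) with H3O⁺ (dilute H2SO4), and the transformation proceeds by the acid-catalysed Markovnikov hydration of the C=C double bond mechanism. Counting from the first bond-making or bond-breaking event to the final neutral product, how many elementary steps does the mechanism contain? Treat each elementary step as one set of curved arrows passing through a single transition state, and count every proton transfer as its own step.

4

Step 1: Protonation of the alkene by H3O⁺: the π bond acts as the nucleophile and picks up H⁺, giving the more stable (Markovnikov) secondary carbocation. H2O is released.
Step 2: Carbocation rearrangement: a 1,2-methyl shift from the adjacent tert-butyl carbon converts the initially-formed secondary cation into the more stable tertiary cation.
Step 3: Water acts as the nucleophile: an oxygen lone pair bonds to the cationic carbon, giving an oxonium-ion intermediate.
Step 4: Proton transfer from the O–H of the oxonium ion to H2O completes the catalytic cycle and yields the alcohol.
Total: 4 elementary steps.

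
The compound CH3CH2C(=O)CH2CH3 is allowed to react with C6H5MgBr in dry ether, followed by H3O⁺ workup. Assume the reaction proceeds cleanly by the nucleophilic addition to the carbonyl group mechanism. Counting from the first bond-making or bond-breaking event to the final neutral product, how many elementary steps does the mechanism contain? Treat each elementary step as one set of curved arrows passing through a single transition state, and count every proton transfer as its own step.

Step 1: the carbanion-like carbon of C6H5MgBr attacks the sp² carbonyl carbon; the C=O π bond breaks and the electrons end up as a lone pair on the alkoxide oxygen of the tetrahedral intermediate.
Step 2: Protonation of the alkoxide by H3O⁺ workup furnishes an alcohol.
Total: 2 elementary steps.

2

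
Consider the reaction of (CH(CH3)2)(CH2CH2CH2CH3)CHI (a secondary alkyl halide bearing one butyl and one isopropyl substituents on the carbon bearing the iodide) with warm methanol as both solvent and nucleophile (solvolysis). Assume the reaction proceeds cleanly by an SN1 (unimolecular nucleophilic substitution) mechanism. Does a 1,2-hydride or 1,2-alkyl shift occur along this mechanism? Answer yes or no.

yes

The first-formed carbocation is secondary.
The adjacent isopropyl carbon already bears 2 other carbon substituents and has a hydrogen to migrate; after a 1,2-hydride shift from that carbon the positive charge sits on a tertiary centre.
Tertiary is more stable than secondary, so the shift occurs.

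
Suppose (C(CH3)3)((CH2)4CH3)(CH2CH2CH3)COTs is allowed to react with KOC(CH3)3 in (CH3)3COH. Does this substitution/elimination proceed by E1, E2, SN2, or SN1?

Conditions: a strong/bulky base with a tertiary substrate bearing a β-hydrogen.
These conditions are the textbook signature of the E2 pathway.
A strong (often hindered) base removes a β-H in concert with loss of the leaving group — bimolecular elimination.

E2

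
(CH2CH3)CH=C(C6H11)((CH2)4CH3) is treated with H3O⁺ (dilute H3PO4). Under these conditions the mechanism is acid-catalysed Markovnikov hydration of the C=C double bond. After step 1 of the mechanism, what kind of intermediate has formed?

Step 1: The π electrons of the C=C bond attack a proton of H3O⁺; Markovnikov addition places the new C–H on the less-substituted alkene carbon, so the positive charge ends up on the more-substituted carbon — a tertiary carbocation. H2O is released.
After step 1 the species present is a tertiary carbocation.

tertiary carbocation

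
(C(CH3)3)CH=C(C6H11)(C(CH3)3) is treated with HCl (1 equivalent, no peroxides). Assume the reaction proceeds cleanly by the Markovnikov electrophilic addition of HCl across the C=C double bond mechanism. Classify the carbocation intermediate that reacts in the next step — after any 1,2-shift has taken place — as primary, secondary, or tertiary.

Step 1: The π electrons of the C=C bond attack a proton of HCl; Markovnikov addition places the new C–H on the less-substituted alkene carbon, so the positive charge ends up on the more-substituted carbon — a tertiary carbocation. The H–Cl bond breaks heterolytically, releasing Cl⁻.
No single 1,2-shift to an adjacent carbon would give a more-substituted cation, so no rearrangement occurs.

tertiary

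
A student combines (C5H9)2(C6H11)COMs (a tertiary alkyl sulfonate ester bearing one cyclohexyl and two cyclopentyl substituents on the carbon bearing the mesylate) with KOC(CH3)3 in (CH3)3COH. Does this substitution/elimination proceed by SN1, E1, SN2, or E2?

Conditions: a strong/bulky base with a tertiary substrate bearing a β-hydrogen.
These conditions are the textbook signature of the E2 pathway.
A strong (often hindered) base removes a β-H in concert with loss of the leaving group — bimolecular elimination.

E2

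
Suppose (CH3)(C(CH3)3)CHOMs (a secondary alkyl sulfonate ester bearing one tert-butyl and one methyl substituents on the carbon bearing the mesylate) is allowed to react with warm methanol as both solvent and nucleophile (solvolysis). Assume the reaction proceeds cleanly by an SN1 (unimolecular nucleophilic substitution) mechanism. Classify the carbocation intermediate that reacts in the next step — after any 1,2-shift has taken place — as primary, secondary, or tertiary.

Step 1: Unassisted departure of MsO⁻ (taking the C–O bonding pair) generates a secondary carbocation.
Step 2: A 1,2-methyl shift from the adjacent tert-butyl carbon moves the positive charge from the secondary centre to an adjacent carbon, generating a more stable tertiary carbocation.
The cation rearranges from secondary to tertiary via a 1,2-methyl shift from the adjacent tert-butyl carbon; the tertiary cation is what reacts next.

tertiary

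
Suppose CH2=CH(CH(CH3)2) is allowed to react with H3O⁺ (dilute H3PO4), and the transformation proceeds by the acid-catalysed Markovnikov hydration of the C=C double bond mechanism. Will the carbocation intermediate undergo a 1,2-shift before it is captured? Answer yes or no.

The first-formed carbocation is secondary.
The adjacent isopropyl carbon already bears 2 other carbon substituents and has a hydrogen to migrate; after a 1,2-hydride shift from that carbon the positive charge sits on a tertiary centre.
Tertiary is more stable than secondary, so the shift occurs.

yes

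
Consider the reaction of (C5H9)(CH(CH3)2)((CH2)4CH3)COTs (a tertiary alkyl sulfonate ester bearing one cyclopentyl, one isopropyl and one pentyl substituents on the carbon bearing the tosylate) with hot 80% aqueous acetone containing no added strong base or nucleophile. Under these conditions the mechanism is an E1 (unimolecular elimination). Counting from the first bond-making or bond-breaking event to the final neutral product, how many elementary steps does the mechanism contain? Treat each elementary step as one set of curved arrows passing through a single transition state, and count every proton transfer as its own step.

Step 1: Unassisted departure of TsO⁻ (taking the C–O bonding pair) generates a tertiary carbocation.
(No 1,2-shift: no single shift to an adjacent carbon would give a more stable cation.)
Step 2: A weak base (a water molecule from the solvent) removes a proton from a carbon adjacent to the cationic centre; the electrons of that C–H bond become the new π(C=C) bond, giving the alkene.
Total: 2 elementary steps.

2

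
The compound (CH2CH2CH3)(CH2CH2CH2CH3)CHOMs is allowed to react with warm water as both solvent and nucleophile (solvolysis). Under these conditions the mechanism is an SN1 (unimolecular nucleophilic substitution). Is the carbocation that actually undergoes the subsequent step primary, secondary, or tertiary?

secondary

Step 1: Unassisted departure of MsO⁻ (taking the C–O bonding pair) generates a secondary carbocation.
No single 1,2-shift to an adjacent carbon would give a more-substituted cation, so no rearrangement occurs.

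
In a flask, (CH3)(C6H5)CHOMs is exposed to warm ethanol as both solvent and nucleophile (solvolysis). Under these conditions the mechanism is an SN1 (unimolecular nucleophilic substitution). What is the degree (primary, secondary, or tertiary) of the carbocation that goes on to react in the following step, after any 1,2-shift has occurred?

secondary

Step 1: Unassisted departure of MsO⁻ (taking the C–O bonding pair) generates a secondary carbocation.
No single 1,2-shift to an adjacent carbon would give a more-substituted cation, so no rearrangement occurs.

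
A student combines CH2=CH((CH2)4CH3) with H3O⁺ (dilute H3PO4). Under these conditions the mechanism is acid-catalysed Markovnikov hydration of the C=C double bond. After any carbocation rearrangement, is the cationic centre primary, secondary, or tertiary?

Step 1: Protonation of the alkene by H3O⁺: the π bond acts as the nucleophile and picks up H⁺, giving the more stable (Markovnikov) secondary carbocation. H2O is released.
No single 1,2-shift to an adjacent carbon would give a more-substituted cation, so no rearrangement occurs.

secondary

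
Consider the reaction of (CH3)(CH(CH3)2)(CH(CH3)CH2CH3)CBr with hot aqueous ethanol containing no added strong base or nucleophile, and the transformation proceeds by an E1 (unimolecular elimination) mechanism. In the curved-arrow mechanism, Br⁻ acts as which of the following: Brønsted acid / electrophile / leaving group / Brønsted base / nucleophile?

Step 1: The C–Br bond breaks with both electrons going to the bromide; Br⁻ leaves and a tertiary carbocation remains.
Br⁻ departs with both electrons of the breaking σ-bond — that is the definition of a leaving group.

leaving group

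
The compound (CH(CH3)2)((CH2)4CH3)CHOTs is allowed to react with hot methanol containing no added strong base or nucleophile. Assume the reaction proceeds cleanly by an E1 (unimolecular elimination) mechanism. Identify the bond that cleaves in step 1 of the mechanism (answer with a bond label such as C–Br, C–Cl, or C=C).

Step 1: Unassisted departure of TsO⁻ (taking the C–O bonding pair) generates a secondary carbocation.
The bond broken in this step is the C–O bond.

C–O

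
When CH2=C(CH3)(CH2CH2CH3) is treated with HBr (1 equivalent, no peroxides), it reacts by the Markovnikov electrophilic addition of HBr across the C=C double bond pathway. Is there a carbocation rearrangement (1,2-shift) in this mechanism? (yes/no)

The first-formed carbocation is tertiary.
No single 1,2-shift to an adjacent carbon would produce a more-substituted cation than the one already present, so no rearrangement occurs.

no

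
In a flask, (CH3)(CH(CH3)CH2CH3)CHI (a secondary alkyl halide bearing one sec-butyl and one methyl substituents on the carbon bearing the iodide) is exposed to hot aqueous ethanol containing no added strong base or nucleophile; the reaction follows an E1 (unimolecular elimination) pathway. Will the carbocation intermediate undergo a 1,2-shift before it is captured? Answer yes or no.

The first-formed carbocation is secondary.
The adjacent sec-butyl carbon already bears 2 other carbon substituents and has a hydrogen to migrate; after a 1,2-hydride shift from that carbon the positive charge sits on a tertiary centre.
Tertiary is more stable than secondary, so the shift occurs.

yes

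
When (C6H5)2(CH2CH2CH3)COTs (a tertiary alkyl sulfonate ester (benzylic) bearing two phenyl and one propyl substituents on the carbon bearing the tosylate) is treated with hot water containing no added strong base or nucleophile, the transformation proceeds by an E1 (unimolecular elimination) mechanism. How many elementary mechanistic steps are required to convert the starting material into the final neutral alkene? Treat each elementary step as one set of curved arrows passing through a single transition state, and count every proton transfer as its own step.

Step 1: The C–O bond breaks with both electrons going to the tosylate; TsO⁻ leaves and a tertiary carbocation remains.
(No 1,2-shift: no single shift to an adjacent carbon would give a more stable cation.)
Step 2: Loss of a β-proton to a water molecule of the solvent: the C–H bonding pair collapses toward the cationic carbon to form the C=C π bond, yielding the alkene.
Total: 2 elementary steps.

2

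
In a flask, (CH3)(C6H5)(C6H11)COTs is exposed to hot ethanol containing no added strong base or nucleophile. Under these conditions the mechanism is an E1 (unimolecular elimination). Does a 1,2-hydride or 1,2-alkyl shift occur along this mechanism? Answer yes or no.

no

The first-formed carbocation is tertiary.
No single 1,2-shift to an adjacent carbon would produce a more-substituted cation than the one already present, so no rearrangement occurs.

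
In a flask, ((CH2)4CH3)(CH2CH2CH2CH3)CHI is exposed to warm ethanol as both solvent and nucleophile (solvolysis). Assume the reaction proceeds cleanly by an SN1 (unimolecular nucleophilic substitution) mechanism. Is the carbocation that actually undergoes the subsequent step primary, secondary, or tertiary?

secondary

Step 1: Rate-determining heterolysis of the C–I bond gives I⁻ and a secondary carbocation.
No single 1,2-shift to an adjacent carbon would give a more-substituted cation, so no rearrangement occurs.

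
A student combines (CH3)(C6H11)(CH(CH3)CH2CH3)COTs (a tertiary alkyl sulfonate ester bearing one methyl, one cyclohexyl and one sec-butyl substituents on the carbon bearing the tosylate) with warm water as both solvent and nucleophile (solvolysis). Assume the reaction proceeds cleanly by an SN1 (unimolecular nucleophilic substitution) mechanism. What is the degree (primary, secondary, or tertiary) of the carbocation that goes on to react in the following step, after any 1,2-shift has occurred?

tertiary

Step 1: Ionisation: the C–O σ-bond cleaves heterolytically; both bonding electrons depart with TsO⁻, leaving a tertiary carbocation at the α-carbon.
No single 1,2-shift to an adjacent carbon would give a more-substituted cation, so no rearrangement occurs.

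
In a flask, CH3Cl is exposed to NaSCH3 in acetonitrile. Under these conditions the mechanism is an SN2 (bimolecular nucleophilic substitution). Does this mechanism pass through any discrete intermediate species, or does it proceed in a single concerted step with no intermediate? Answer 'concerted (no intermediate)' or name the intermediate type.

The methanethiolate nucleophile donates a lone pair from S to the α-carbon in a backside attack; simultaneously the C–Cl σ-bond breaks and both of its electrons leave with Cl⁻. One concerted step with inversion of configuration.
All bond changes occur in one transition state; no discrete intermediate is formed.

concerted (no intermediate)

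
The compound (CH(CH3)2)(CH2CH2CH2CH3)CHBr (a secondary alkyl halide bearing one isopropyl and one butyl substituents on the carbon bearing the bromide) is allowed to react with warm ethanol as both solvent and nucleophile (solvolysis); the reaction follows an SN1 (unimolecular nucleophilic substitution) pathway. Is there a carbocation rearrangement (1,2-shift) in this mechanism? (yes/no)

The first-formed carbocation is secondary.
The adjacent isopropyl carbon already bears 2 other carbon substituents and has a hydrogen to migrate; after a 1,2-hydride shift from that carbon the positive charge sits on a tertiary centre.
Tertiary is more stable than secondary, so the shift occurs.

yes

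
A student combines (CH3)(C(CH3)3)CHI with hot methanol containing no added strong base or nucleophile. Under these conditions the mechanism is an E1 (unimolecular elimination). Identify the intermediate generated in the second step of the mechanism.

Step 1: Unassisted departure of I⁻ (taking the C–I bonding pair) generates a secondary carbocation.
Step 2: Carbocation rearrangement: a 1,2-methyl shift from the adjacent tert-butyl carbon converts the initially-formed secondary cation into the more stable tertiary cation.
After step 2 the species present is a tertiary carbocation.

tertiary carbocation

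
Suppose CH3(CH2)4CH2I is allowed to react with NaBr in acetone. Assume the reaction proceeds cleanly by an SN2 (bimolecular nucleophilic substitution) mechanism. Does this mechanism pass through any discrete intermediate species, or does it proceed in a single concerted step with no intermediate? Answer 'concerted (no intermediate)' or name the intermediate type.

concerted (no intermediate)

Backside attack by Br⁻ on the carbon bearing the iodide: the new C–Br bond forms as the C–I bond breaks, with Walden inversion at carbon.
All bond changes occur in one transition state; no discrete intermediate is formed.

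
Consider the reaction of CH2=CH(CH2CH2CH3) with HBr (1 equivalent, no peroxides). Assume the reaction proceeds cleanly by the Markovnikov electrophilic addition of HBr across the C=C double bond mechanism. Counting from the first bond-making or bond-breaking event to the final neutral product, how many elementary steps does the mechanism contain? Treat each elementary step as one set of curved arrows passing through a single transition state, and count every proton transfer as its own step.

Step 1: Protonation of the alkene by HBr: the π bond acts as the nucleophile and picks up H⁺, giving the more stable (Markovnikov) secondary carbocation. The H–Br bond breaks heterolytically, releasing Br⁻.
(No 1,2-shift: no single shift to an adjacent carbon would give a more stable cation.)
Step 2: Br⁻ captures the cation: a lone pair on Br⁻ fills the empty p orbital, producing the alkyl halide product.
Total: 2 elementary steps.

2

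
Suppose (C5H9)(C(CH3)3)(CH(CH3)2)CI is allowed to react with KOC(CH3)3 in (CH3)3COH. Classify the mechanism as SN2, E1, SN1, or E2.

Conditions: a strong/bulky base with a tertiary substrate bearing a β-hydrogen.
These conditions are the textbook signature of the E2 pathway.
A strong (often hindered) base removes a β-H in concert with loss of the leaving group — bimolecular elimination.

E2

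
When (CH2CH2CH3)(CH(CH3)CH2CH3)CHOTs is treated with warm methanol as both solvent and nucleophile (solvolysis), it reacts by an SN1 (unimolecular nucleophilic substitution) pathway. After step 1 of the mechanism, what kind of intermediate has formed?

Step 1: The C–O bond breaks with both electrons going to the tosylate; TsO⁻ leaves and a secondary carbocation remains.
After step 1 the species present is a secondary carbocation.

secondary carbocation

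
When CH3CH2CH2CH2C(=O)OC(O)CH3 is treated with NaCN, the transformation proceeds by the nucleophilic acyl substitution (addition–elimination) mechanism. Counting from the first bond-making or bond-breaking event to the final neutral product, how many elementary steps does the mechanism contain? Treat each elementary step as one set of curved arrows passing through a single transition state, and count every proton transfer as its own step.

Step 1: Nucleophilic addition of CN⁻ to the acyl carbon breaks the π(C=O) bond and yields a tetrahedral, anionic intermediate.
Step 2: Collapse of the tetrahedral intermediate: the alkoxide oxygen pushes its lone pair back to re-form C=O while CH3CO2⁻ leaves.
Total: 2 elementary steps.

2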